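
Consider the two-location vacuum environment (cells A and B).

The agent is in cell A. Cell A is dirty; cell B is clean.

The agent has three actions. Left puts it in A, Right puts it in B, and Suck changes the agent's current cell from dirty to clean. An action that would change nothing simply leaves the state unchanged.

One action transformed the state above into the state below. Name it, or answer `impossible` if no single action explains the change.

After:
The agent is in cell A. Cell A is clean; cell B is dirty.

try  Left: <A|dirty|clean>
try Right: <B|dirty|clean>
try  Suck: <A|clean|clean>
no single action produces the after-state

impossible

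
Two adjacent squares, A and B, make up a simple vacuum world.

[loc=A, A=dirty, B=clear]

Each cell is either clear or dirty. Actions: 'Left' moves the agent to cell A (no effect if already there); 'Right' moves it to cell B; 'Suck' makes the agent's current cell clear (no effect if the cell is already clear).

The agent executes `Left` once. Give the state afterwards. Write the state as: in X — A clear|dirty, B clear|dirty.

in A — A dirty, B clear

start: in A — A dirty, B clear
[1] after Left: in A — A dirty, B clear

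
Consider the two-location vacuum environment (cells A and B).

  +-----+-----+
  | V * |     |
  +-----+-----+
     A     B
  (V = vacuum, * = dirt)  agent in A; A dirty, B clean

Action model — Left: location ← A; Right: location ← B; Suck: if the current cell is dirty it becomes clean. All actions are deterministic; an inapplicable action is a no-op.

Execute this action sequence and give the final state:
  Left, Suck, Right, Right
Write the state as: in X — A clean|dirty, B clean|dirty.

in B — A clean, B clean

1. Left → in A — A dirty, B clean
2. Suck → in A — A clean, B clean
3. Right → in B — A clean, B clean
4. Right → in B — A clean, B clean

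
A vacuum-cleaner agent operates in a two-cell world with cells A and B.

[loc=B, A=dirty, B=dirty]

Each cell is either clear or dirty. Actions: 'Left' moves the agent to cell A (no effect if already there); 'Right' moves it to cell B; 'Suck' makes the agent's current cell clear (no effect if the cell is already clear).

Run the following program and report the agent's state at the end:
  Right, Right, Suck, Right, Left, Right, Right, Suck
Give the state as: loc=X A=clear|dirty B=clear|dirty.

Right (#1): loc=B A=dirty B=dirty
Right (#2): loc=B A=dirty B=dirty
Suck (#3): loc=B A=dirty B=clear
Right (#4): loc=B A=dirty B=clear
Left (#5): loc=A A=dirty B=clear
Right (#6): loc=B A=dirty B=clear
Right (#7): loc=B A=dirty B=clear
Suck (#8): loc=B A=dirty B=clear

loc=B A=dirty B=clear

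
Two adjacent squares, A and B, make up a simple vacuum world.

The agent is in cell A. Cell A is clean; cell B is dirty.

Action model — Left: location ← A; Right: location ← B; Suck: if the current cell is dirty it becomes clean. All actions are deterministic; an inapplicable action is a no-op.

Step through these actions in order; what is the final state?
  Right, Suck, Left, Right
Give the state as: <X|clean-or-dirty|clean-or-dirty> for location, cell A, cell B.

1. Right → <B|clean|dirty>
2. Suck → <B|clean|clean>
3. Left → <A|clean|clean>
4. Right → <B|clean|clean>

<B|clean|clean>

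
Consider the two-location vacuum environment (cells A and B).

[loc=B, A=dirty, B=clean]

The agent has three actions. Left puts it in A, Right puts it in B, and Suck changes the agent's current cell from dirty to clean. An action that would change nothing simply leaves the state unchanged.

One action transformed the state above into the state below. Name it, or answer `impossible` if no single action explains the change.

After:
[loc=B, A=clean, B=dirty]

impossible

try  Left: loc=A A=dirty B=clean
try Right: loc=B A=dirty B=clean
try  Suck: loc=B A=dirty B=clean
no single action produces the after-state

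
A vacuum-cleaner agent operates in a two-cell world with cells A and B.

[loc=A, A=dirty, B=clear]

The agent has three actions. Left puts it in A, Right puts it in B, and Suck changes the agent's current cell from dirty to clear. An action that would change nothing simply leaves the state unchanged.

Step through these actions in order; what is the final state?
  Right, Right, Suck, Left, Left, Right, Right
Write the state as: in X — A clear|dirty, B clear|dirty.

in B — A dirty, B clear

Right (#1): in B — A dirty, B clear
Right (#2): in B — A dirty, B clear
Suck (#3): in B — A dirty, B clear
Left (#4): in A — A dirty, B clear
Left (#5): in A — A dirty, B clear
Right (#6): in B — A dirty, B clear
Right (#7): in B — A dirty, B clear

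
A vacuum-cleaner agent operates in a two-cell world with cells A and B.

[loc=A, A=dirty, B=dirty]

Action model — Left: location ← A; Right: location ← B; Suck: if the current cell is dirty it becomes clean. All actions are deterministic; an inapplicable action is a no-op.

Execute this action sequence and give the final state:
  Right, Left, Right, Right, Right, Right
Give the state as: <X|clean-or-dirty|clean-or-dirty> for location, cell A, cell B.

<B|dirty|dirty>

1) do Right; now <B|dirty|dirty>
2) do Left; now <A|dirty|dirty>
3) do Right; now <B|dirty|dirty>
4) do Right; now <B|dirty|dirty>
5) do Right; now <B|dirty|dirty>
6) do Right; now <B|dirty|dirty>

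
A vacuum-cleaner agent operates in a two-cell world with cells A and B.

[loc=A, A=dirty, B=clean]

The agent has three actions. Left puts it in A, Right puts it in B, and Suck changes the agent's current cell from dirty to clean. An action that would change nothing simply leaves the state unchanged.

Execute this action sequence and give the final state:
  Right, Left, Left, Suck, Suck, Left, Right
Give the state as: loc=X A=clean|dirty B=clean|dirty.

loc=B A=clean B=clean

step 1/7 (Right): loc=B A=dirty B=clean
step 2/7 (Left): loc=A A=dirty B=clean
step 3/7 (Left): loc=A A=dirty B=clean
step 4/7 (Suck): loc=A A=clean B=clean
step 5/7 (Suck): loc=A A=clean B=clean
step 6/7 (Left): loc=A A=clean B=clean
step 7/7 (Right): loc=B A=clean B=clean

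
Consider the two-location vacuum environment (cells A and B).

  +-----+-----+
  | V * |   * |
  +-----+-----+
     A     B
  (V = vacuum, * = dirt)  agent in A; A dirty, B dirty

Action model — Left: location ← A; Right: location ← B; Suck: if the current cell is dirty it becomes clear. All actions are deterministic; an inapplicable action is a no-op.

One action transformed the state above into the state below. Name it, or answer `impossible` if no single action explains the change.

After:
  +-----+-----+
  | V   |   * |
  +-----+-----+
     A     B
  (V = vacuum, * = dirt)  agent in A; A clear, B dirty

Suck

try  Left: <A|dirty|dirty>
try Right: <B|dirty|dirty>
try  Suck: <A|clear|dirty>  ← match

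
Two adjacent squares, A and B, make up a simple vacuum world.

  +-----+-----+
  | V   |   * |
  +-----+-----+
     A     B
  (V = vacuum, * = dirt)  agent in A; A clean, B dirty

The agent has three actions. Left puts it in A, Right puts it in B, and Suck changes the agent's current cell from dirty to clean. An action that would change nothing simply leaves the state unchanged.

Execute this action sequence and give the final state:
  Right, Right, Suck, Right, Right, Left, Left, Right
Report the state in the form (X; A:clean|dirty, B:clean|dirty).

t=1 Right ⇒ (B; A:clean, B:dirty)
t=2 Right ⇒ (B; A:clean, B:dirty)
t=3 Suck ⇒ (B; A:clean, B:clean)
t=4 Right ⇒ (B; A:clean, B:clean)
t=5 Right ⇒ (B; A:clean, B:clean)
t=6 Left ⇒ (A; A:clean, B:clean)
t=7 Left ⇒ (A; A:clean, B:clean)
t=8 Right ⇒ (B; A:clean, B:clean)

(B; A:clean, B:clean)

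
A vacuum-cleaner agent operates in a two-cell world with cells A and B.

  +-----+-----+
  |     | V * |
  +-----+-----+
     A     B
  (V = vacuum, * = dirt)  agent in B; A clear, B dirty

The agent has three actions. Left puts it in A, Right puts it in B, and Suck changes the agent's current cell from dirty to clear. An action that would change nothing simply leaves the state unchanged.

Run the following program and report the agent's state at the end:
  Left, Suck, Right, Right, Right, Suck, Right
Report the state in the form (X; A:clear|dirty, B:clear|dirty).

step 1/7 (Left): (A; A:clear, B:dirty)
step 2/7 (Suck): (A; A:clear, B:dirty)
step 3/7 (Right): (B; A:clear, B:dirty)
step 4/7 (Right): (B; A:clear, B:dirty)
step 5/7 (Right): (B; A:clear, B:dirty)
step 6/7 (Suck): (B; A:clear, B:clear)
step 7/7 (Right): (B; A:clear, B:clear)

(B; A:clear, B:clear)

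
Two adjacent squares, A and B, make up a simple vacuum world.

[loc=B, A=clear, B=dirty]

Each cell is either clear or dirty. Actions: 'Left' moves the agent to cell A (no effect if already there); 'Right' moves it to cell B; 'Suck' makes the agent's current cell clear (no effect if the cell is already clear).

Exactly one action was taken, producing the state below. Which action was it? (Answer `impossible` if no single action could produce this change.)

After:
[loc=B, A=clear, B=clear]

Suck

try  Left: <A|clear|dirty>
try Right: <B|clear|dirty>
try  Suck: <B|clear|clear>  ← match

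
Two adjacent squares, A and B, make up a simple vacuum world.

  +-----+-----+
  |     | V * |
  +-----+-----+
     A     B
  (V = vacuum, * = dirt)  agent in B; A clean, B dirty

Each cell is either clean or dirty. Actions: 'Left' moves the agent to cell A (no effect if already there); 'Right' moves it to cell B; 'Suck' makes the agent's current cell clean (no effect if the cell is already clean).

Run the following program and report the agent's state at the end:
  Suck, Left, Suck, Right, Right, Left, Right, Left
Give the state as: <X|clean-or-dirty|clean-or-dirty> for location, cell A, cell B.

step 1/8 (Suck): <B|clean|clean>
step 2/8 (Left): <A|clean|clean>
step 3/8 (Suck): <A|clean|clean>
step 4/8 (Right): <B|clean|clean>
step 5/8 (Right): <B|clean|clean>
step 6/8 (Left): <A|clean|clean>
step 7/8 (Right): <B|clean|clean>
step 8/8 (Left): <A|clean|clean>

<A|clean|clean>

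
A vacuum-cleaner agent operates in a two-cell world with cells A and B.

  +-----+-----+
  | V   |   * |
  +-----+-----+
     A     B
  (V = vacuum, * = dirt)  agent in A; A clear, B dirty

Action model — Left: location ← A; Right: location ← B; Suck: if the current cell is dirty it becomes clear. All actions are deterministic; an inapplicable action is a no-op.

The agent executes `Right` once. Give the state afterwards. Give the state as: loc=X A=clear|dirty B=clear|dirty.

start: loc=A A=clear B=dirty
t=1 Right ⇒ loc=B A=clear B=dirty

loc=B A=clear B=dirty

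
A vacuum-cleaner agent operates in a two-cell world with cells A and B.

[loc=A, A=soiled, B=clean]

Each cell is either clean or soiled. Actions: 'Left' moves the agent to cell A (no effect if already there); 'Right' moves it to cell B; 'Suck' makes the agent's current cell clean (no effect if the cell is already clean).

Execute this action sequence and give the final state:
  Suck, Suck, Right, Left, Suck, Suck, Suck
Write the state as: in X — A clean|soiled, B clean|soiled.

in A — A clean, B clean

[1] after Suck: in A — A clean, B clean
[2] after Suck: in A — A clean, B clean
[3] after Right: in B — A clean, B clean
[4] after Left: in A — A clean, B clean
[5] after Suck: in A — A clean, B clean
[6] after Suck: in A — A clean, B clean
[7] after Suck: in A — A clean, B clean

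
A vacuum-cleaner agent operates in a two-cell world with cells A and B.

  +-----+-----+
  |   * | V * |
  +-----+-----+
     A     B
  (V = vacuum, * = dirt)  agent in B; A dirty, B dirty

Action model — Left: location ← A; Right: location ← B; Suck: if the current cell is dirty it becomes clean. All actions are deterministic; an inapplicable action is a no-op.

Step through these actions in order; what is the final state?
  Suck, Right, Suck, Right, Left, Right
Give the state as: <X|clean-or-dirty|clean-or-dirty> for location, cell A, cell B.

<B|dirty|clean>

Suck (#1): <B|dirty|clean>
Right (#2): <B|dirty|clean>
Suck (#3): <B|dirty|clean>
Right (#4): <B|dirty|clean>
Left (#5): <A|dirty|clean>
Right (#6): <B|dirty|clean>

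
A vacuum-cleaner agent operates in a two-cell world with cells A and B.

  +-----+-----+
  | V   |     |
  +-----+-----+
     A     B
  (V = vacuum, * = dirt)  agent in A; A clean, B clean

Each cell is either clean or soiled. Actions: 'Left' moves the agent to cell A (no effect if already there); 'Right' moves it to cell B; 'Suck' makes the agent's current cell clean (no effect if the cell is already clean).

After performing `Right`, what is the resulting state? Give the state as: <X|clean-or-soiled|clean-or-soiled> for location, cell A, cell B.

start: <A|clean|clean>
[1] after Right: <B|clean|clean>

<B|clean|clean>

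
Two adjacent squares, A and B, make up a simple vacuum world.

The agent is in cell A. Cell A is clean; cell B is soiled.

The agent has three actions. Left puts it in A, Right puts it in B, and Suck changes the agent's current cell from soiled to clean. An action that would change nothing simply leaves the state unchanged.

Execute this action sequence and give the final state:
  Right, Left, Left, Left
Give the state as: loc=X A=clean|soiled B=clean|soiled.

step 1/4 (Right): loc=B A=clean B=soiled
step 2/4 (Left): loc=A A=clean B=soiled
step 3/4 (Left): loc=A A=clean B=soiled
step 4/4 (Left): loc=A A=clean B=soiled

loc=A A=clean B=soiled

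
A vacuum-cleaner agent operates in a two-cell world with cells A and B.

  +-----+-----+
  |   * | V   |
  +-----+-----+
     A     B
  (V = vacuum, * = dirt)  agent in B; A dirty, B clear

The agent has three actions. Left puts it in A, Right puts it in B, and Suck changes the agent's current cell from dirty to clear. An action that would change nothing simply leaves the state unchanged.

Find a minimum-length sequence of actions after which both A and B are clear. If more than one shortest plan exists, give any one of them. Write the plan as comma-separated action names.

Left, Suck

[1] after Left: (A; A:dirty, B:clear)
[2] after Suck: (A; A:clear, B:clear)
min 2: go A then Suck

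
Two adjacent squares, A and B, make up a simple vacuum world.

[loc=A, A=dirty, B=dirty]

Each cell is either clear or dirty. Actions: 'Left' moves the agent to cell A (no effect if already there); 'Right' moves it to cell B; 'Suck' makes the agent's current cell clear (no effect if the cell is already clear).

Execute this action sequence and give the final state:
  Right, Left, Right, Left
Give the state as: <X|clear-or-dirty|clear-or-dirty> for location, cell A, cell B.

<A|dirty|dirty>

Right (#1): <B|dirty|dirty>
Left (#2): <A|dirty|dirty>
Right (#3): <B|dirty|dirty>
Left (#4): <A|dirty|dirty>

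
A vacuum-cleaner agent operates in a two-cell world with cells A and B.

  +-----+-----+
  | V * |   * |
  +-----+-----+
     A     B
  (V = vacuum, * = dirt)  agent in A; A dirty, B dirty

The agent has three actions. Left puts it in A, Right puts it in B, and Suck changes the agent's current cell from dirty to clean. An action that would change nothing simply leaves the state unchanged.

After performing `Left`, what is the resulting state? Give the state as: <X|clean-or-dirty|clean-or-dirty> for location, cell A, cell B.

<A|dirty|dirty>

start: <A|dirty|dirty>
1) do Left; now <A|dirty|dirty>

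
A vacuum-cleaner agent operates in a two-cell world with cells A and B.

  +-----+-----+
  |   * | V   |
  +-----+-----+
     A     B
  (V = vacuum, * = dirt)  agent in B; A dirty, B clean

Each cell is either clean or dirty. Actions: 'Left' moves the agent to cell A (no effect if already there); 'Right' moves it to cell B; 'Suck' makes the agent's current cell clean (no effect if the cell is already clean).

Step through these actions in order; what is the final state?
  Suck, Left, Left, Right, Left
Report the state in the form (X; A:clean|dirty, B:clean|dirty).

1. Suck → (B; A:dirty, B:clean)
2. Left → (A; A:dirty, B:clean)
3. Left → (A; A:dirty, B:clean)
4. Right → (B; A:dirty, B:clean)
5. Left → (A; A:dirty, B:clean)

(A; A:dirty, B:clean)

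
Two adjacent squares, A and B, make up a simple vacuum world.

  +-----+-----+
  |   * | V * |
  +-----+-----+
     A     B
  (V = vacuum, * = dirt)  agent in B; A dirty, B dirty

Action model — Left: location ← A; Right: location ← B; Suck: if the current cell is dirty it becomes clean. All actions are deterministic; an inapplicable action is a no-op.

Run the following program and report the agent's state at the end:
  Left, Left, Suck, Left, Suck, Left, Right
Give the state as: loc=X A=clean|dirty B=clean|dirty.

1) do Left; now loc=A A=dirty B=dirty
2) do Left; now loc=A A=dirty B=dirty
3) do Suck; now loc=A A=clean B=dirty
4) do Left; now loc=A A=clean B=dirty
5) do Suck; now loc=A A=clean B=dirty
6) do Left; now loc=A A=clean B=dirty
7) do Right; now loc=B A=clean B=dirty

loc=B A=clean B=dirty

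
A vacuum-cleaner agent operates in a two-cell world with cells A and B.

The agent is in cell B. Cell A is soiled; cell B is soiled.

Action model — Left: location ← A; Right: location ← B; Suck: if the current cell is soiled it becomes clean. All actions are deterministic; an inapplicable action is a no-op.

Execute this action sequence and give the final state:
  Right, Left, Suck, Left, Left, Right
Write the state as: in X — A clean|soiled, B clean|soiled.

in B — A clean, B soiled

1. Right → in B — A soiled, B soiled
2. Left → in A — A soiled, B soiled
3. Suck → in A — A clean, B soiled
4. Left → in A — A clean, B soiled
5. Left → in A — A clean, B soiled
6. Right → in B — A clean, B soiled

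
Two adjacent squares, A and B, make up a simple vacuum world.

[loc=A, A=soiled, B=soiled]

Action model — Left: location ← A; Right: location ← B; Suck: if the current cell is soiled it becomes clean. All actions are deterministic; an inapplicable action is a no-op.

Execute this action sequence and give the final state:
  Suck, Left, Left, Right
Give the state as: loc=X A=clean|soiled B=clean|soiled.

loc=B A=clean B=soiled

[1] after Suck: loc=A A=clean B=soiled
[2] after Left: loc=A A=clean B=soiled
[3] after Left: loc=A A=clean B=soiled
[4] after Right: loc=B A=clean B=soiled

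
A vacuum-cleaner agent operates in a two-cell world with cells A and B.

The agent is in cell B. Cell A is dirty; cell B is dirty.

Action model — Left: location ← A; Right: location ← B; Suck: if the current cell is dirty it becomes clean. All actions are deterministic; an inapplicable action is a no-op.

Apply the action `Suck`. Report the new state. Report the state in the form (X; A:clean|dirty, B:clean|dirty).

(B; A:dirty, B:clean)

start: (B; A:dirty, B:dirty)
Suck (#1): (B; A:dirty, B:clean)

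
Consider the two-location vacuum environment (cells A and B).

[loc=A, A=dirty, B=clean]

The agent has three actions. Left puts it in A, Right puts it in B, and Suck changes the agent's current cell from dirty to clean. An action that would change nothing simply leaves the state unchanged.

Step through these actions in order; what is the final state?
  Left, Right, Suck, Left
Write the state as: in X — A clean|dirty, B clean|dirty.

in A — A dirty, B clean

1) do Left; now in A — A dirty, B clean
2) do Right; now in B — A dirty, B clean
3) do Suck; now in B — A dirty, B clean
4) do Left; now in A — A dirty, B clean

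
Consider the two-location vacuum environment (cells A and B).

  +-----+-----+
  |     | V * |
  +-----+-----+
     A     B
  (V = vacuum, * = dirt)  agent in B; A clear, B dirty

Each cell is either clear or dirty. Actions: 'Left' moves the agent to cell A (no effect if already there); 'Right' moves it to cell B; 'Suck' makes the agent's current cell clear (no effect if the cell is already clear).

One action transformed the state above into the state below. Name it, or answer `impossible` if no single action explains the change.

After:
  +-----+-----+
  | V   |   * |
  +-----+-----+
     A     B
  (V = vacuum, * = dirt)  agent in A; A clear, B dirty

Left

try  Left: <A|clear|dirty>  ← match
try Right: <B|clear|dirty>
try  Suck: <B|clear|clear>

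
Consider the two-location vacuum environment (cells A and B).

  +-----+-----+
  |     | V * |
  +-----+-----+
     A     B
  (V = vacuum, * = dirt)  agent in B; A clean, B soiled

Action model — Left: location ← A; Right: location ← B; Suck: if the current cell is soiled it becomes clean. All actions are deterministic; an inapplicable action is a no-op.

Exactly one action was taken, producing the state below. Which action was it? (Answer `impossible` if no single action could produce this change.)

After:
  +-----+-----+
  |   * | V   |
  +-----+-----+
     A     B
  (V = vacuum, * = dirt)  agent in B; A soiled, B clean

impossible

try  Left: <A|clean|soiled>
try Right: <B|clean|soiled>
try  Suck: <B|clean|clean>
no single action produces the after-state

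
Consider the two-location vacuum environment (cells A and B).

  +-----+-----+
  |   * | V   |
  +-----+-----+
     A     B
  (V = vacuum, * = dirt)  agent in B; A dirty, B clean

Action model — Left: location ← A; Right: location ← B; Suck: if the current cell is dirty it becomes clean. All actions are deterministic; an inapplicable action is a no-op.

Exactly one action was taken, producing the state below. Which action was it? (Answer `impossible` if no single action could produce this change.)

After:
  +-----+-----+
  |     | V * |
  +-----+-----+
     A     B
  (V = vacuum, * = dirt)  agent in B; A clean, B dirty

impossible

try  Left: in A — A dirty, B clean
try Right: in B — A dirty, B clean
try  Suck: in B — A dirty, B clean
no single action produces the after-state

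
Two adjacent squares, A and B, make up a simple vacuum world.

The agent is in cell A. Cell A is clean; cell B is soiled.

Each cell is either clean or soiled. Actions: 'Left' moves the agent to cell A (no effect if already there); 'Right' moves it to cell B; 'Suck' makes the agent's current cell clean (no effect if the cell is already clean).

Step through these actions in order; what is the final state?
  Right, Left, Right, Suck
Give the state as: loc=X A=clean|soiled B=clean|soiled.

Right (#1): loc=B A=clean B=soiled
Left (#2): loc=A A=clean B=soiled
Right (#3): loc=B A=clean B=soiled
Suck (#4): loc=B A=clean B=clean

loc=B A=clean B=clean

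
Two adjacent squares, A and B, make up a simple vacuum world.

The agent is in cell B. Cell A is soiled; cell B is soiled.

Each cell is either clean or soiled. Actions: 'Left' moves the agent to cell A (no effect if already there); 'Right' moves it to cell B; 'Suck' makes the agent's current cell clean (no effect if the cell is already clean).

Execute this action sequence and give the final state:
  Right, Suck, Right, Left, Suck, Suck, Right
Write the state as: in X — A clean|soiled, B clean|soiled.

in B — A clean, B clean

[1] after Right: in B — A soiled, B soiled
[2] after Suck: in B — A soiled, B clean
[3] after Right: in B — A soiled, B clean
[4] after Left: in A — A soiled, B clean
[5] after Suck: in A — A clean, B clean
[6] after Suck: in A — A clean, B clean
[7] after Right: in B — A clean, B clean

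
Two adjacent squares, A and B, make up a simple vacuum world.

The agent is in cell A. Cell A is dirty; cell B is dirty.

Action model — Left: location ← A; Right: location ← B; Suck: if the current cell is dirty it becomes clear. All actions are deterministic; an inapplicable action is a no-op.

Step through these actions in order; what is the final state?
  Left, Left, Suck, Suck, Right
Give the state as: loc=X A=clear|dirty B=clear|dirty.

loc=B A=clear B=dirty

step 1/5 (Left): loc=A A=dirty B=dirty
step 2/5 (Left): loc=A A=dirty B=dirty
step 3/5 (Suck): loc=A A=clear B=dirty
step 4/5 (Suck): loc=A A=clear B=dirty
step 5/5 (Right): loc=B A=clear B=dirty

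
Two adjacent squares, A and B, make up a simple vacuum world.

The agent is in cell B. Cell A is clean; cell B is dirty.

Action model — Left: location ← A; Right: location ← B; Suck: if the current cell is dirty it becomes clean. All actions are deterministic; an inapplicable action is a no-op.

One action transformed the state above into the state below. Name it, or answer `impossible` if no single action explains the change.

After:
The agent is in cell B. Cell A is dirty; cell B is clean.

try  Left: in A — A clean, B dirty
try Right: in B — A clean, B dirty
try  Suck: in B — A clean, B clean
no single action produces the after-state

impossible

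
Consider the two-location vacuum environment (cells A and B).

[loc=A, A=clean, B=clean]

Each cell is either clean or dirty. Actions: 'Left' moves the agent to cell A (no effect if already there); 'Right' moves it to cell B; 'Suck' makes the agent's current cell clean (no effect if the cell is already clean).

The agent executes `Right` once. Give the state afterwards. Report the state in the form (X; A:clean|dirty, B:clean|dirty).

(B; A:clean, B:clean)

start: (A; A:clean, B:clean)
step 1/1 (Right): (B; A:clean, B:clean)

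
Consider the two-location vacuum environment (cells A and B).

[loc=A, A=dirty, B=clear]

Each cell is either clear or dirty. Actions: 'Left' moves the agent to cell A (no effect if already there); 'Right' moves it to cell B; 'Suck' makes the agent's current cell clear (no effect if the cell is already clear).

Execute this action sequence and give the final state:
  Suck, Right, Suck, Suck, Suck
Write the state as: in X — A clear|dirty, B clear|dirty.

in B — A clear, B clear

t=1 Suck ⇒ in A — A clear, B clear
t=2 Right ⇒ in B — A clear, B clear
t=3 Suck ⇒ in B — A clear, B clear
t=4 Suck ⇒ in B — A clear, B clear
t=5 Suck ⇒ in B — A clear, B clear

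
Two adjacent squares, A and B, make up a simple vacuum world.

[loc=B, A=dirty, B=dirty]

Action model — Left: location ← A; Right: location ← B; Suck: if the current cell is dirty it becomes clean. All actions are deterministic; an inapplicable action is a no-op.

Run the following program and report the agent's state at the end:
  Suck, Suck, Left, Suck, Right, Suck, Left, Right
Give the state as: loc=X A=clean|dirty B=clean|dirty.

1) do Suck; now loc=B A=dirty B=clean
2) do Suck; now loc=B A=dirty B=clean
3) do Left; now loc=A A=dirty B=clean
4) do Suck; now loc=A A=clean B=clean
5) do Right; now loc=B A=clean B=clean
6) do Suck; now loc=B A=clean B=clean
7) do Left; now loc=A A=clean B=clean
8) do Right; now loc=B A=clean B=clean

loc=B A=clean B=clean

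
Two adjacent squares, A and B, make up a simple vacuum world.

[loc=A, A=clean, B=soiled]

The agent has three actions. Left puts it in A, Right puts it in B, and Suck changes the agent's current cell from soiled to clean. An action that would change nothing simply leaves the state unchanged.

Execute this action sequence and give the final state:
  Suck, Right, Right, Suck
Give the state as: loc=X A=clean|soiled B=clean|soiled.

loc=B A=clean B=clean

t=1 Suck ⇒ loc=A A=clean B=soiled
t=2 Right ⇒ loc=B A=clean B=soiled
t=3 Right ⇒ loc=B A=clean B=soiled
t=4 Suck ⇒ loc=B A=clean B=clean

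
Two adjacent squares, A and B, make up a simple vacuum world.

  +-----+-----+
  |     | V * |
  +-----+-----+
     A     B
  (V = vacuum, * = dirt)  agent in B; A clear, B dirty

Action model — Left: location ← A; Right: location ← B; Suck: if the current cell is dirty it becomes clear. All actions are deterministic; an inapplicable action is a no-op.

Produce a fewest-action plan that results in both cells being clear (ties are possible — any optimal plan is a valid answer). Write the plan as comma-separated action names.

1. Suck → loc=B A=clear B=clear
min 1: B is dirty, one Suck

Suck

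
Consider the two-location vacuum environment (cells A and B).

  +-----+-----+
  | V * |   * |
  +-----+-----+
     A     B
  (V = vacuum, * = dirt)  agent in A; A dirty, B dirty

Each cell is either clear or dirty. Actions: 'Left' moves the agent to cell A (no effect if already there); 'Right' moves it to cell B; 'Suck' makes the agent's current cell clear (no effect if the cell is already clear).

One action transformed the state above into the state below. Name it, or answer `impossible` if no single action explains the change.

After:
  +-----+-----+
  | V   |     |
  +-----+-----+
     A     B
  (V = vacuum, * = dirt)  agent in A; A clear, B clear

impossible

try  Left: <A|dirty|dirty>
try Right: <B|dirty|dirty>
try  Suck: <A|clear|dirty>
no single action produces the after-state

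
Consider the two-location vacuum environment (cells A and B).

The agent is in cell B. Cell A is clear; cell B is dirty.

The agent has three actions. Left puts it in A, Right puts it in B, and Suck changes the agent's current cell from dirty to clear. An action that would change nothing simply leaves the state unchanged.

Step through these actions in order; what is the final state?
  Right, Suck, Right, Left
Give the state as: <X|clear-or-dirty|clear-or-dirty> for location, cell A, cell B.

1) do Right; now <B|clear|dirty>
2) do Suck; now <B|clear|clear>
3) do Right; now <B|clear|clear>
4) do Left; now <A|clear|clear>

<A|clear|clear>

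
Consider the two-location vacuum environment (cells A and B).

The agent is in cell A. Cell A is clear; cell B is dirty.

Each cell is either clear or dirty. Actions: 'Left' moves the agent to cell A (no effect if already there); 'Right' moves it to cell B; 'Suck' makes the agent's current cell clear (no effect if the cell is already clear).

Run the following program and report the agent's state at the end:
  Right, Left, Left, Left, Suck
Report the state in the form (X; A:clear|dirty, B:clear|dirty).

step 1/5 (Right): (B; A:clear, B:dirty)
step 2/5 (Left): (A; A:clear, B:dirty)
step 3/5 (Left): (A; A:clear, B:dirty)
step 4/5 (Left): (A; A:clear, B:dirty)
step 5/5 (Suck): (A; A:clear, B:dirty)

(A; A:clear, B:dirty)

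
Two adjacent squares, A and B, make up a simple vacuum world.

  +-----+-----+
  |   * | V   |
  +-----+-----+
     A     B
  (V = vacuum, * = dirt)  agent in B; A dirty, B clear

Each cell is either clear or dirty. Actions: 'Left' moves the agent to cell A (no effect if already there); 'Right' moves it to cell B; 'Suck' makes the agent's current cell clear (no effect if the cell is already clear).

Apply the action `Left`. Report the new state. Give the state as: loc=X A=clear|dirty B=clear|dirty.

loc=A A=dirty B=clear

start: loc=B A=dirty B=clear
1. Left → loc=A A=dirty B=clear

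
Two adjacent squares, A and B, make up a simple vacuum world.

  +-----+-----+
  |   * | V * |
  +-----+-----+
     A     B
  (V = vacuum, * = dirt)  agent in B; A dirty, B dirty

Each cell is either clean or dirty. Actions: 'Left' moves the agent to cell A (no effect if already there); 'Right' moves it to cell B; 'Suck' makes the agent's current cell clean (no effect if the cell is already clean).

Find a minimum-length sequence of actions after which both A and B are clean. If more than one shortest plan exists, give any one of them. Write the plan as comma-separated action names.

Suck (#1): (B; A:dirty, B:clean)
Left (#2): (A; A:dirty, B:clean)
Suck (#3): (A; A:clean, B:clean)
min 3: Suck B + move + Suck A

Suck, Left, Suck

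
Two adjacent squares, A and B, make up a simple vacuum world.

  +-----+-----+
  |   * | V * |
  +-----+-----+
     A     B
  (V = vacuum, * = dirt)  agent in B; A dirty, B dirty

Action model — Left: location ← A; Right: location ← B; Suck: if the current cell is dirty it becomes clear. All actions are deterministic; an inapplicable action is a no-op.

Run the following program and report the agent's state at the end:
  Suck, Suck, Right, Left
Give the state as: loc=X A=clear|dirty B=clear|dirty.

step 1/4 (Suck): loc=B A=dirty B=clear
step 2/4 (Suck): loc=B A=dirty B=clear
step 3/4 (Right): loc=B A=dirty B=clear
step 4/4 (Left): loc=A A=dirty B=clear

loc=A A=dirty B=clear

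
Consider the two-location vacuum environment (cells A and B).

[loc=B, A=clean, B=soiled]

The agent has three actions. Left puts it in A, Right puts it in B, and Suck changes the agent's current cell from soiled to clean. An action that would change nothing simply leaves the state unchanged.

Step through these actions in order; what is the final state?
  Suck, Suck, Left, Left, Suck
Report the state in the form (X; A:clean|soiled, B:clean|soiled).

1) do Suck; now (B; A:clean, B:clean)
2) do Suck; now (B; A:clean, B:clean)
3) do Left; now (A; A:clean, B:clean)
4) do Left; now (A; A:clean, B:clean)
5) do Suck; now (A; A:clean, B:clean)

(A; A:clean, B:clean)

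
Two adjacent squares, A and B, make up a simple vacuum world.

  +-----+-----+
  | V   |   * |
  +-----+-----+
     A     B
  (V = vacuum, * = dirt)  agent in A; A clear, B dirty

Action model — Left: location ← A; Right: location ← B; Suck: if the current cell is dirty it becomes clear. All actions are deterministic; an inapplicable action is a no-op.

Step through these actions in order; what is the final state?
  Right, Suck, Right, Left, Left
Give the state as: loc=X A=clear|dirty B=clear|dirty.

loc=A A=clear B=clear

step 1/5 (Right): loc=B A=clear B=dirty
step 2/5 (Suck): loc=B A=clear B=clear
step 3/5 (Right): loc=B A=clear B=clear
step 4/5 (Left): loc=A A=clear B=clear
step 5/5 (Left): loc=A A=clear B=clear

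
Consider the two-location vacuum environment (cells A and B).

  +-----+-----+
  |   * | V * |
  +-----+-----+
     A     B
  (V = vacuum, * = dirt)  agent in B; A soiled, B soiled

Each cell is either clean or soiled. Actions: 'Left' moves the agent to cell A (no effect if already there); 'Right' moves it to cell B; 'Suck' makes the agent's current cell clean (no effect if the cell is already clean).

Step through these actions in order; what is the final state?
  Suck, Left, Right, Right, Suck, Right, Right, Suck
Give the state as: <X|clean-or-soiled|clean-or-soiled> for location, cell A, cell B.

[1] after Suck: <B|soiled|clean>
[2] after Left: <A|soiled|clean>
[3] after Right: <B|soiled|clean>
[4] after Right: <B|soiled|clean>
[5] after Suck: <B|soiled|clean>
[6] after Right: <B|soiled|clean>
[7] after Right: <B|soiled|clean>
[8] after Suck: <B|soiled|clean>

<B|soiled|clean>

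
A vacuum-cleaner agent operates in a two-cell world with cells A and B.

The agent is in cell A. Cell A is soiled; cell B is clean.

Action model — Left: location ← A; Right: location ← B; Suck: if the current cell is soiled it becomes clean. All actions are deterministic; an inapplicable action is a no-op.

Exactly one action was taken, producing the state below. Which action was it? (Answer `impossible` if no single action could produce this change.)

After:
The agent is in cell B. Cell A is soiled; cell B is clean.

try  Left: loc=A A=soiled B=clean
try Right: loc=B A=soiled B=clean  ← match
try  Suck: loc=A A=clean B=clean

Right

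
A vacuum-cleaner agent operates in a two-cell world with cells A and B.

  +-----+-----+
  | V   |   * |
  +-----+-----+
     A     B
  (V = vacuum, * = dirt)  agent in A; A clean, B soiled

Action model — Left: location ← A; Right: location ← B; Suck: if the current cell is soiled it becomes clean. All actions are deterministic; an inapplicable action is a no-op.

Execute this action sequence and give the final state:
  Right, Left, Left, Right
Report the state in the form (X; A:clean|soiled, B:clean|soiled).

t=1 Right ⇒ (B; A:clean, B:soiled)
t=2 Left ⇒ (A; A:clean, B:soiled)
t=3 Left ⇒ (A; A:clean, B:soiled)
t=4 Right ⇒ (B; A:clean, B:soiled)

(B; A:clean, B:soiled)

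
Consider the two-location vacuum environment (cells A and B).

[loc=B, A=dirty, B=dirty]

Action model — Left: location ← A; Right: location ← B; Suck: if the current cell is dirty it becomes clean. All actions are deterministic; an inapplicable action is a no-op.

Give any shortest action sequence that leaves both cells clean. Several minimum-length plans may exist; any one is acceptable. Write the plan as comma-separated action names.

1. Suck → loc=B A=dirty B=clean
2. Left → loc=A A=dirty B=clean
3. Suck → loc=A A=clean B=clean
min 3: Suck B + move + Suck A

Suck, Left, Suck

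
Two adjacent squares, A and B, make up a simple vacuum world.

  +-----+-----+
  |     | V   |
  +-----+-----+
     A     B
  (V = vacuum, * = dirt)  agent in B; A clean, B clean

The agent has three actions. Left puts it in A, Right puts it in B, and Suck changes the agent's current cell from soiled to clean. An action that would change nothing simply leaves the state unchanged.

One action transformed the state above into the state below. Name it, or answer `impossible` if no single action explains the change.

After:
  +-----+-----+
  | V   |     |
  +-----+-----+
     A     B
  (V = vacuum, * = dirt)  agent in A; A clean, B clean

try  Left: loc=A A=clean B=clean  ← match
try Right: loc=B A=clean B=clean
try  Suck: loc=B A=clean B=clean

Left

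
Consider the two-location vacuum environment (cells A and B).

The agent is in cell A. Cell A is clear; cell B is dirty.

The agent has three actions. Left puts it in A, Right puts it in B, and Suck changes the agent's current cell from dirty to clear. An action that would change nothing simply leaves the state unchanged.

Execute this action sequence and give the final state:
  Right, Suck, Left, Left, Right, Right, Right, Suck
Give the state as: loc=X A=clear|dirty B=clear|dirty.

loc=B A=clear B=clear

1. Right → loc=B A=clear B=dirty
2. Suck → loc=B A=clear B=clear
3. Left → loc=A A=clear B=clear
4. Left → loc=A A=clear B=clear
5. Right → loc=B A=clear B=clear
6. Right → loc=B A=clear B=clear
7. Right → loc=B A=clear B=clear
8. Suck → loc=B A=clear B=clear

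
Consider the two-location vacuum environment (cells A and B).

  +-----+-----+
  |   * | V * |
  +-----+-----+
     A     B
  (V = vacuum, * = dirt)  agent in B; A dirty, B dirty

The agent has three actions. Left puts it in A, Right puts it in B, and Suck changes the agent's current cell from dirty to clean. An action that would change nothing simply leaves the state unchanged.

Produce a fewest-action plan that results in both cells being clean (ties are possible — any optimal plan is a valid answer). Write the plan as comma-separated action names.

Suck, Left, Suck

1. Suck → loc=B A=dirty B=clean
2. Left → loc=A A=dirty B=clean
3. Suck → loc=A A=clean B=clean
min 3: Suck B + move + Suck A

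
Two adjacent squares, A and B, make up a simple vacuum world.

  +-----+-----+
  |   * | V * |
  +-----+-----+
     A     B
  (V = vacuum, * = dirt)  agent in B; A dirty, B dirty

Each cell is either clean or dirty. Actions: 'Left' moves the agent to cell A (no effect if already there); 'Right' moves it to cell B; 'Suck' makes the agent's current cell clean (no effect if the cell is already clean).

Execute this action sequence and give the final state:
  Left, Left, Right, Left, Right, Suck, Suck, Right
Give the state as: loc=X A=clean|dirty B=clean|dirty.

[1] after Left: loc=A A=dirty B=dirty
[2] after Left: loc=A A=dirty B=dirty
[3] after Right: loc=B A=dirty B=dirty
[4] after Left: loc=A A=dirty B=dirty
[5] after Right: loc=B A=dirty B=dirty
[6] after Suck: loc=B A=dirty B=clean
[7] after Suck: loc=B A=dirty B=clean
[8] after Right: loc=B A=dirty B=clean

loc=B A=dirty B=clean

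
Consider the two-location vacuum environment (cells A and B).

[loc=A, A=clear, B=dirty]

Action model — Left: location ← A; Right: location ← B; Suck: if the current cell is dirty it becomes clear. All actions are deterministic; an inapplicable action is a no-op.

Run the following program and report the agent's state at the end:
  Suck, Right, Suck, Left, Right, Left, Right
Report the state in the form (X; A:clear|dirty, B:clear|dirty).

(B; A:clear, B:clear)

1. Suck → (A; A:clear, B:dirty)
2. Right → (B; A:clear, B:dirty)
3. Suck → (B; A:clear, B:clear)
4. Left → (A; A:clear, B:clear)
5. Right → (B; A:clear, B:clear)
6. Left → (A; A:clear, B:clear)
7. Right → (B; A:clear, B:clear)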